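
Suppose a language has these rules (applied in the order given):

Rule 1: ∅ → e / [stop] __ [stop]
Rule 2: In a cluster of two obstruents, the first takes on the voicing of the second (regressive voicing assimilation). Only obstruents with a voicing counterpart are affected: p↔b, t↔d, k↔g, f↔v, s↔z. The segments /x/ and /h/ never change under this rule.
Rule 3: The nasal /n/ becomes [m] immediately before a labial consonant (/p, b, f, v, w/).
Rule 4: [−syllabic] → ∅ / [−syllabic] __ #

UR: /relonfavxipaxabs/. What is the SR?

relomfafxipaxap

Rule 1 (stop-cluster e-epenthesis): no segment meets the environment; /relonfavxipaxabs/ is unchanged.
Rule 2 (regressive voicing assimilation): /v/ precedes the voiceless obstruent /x/, so it devoices to [f] by assimilation. /b/ precedes the voiceless obstruent /s/, so it devoices to [p] by assimilation. /relonfavxipaxabs/ → relonfafxipaxaps.
Rule 3 (nasal place assimilation): /n/ precedes the labial consonant /f/, so it assimilates in place to [m]. /relonfafxipaxaps/ → relomfafxipaxaps.
Rule 4 (final cluster simplification): /s/ is the second consonant of a word-final cluster /ps/, so it deletes. /relomfafxipaxaps/ → relomfafxipaxap.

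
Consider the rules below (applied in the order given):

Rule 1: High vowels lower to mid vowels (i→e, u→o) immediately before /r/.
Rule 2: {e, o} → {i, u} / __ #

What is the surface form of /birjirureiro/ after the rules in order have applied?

berjeroreeru

Rule 1 (pre-rhotic lowering): /i/ is a high vowel immediately before /r/, so it lowers to [e]. /i/ is a high vowel immediately before /r/, so it lowers to [e]. /u/ is a high vowel immediately before /r/, so it lowers to [o]. /i/ is a high vowel immediately before /r/, so it lowers to [e]. /birjirureiro/ → berjeroreero.
Rule 2 (final vowel raising): /o/ is a mid vowel in word-final position, so it raises to [u]. /berjeroreero/ → berjeroreeru.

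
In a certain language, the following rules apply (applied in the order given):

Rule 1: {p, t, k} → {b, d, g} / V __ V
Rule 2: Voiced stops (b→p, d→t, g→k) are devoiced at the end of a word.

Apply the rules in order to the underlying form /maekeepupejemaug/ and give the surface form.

maegeebubejemauk

Rule 1 (intervocalic voicing): /k/ is a voiceless stop between vowels /e/ and /e/, so it voices to [g]. /p/ is a voiceless stop between vowels /e/ and /u/, so it voices to [b]. /p/ is a voiceless stop between vowels /u/ and /e/, so it voices to [b]. /maekeepupejemaug/ → maegeebubejemaug.
Rule 2 (final devoicing): /g/ is a voiced stop in word-final position, so it devoices to [k]. /maegeebubejemaug/ → maegeebubejemauk.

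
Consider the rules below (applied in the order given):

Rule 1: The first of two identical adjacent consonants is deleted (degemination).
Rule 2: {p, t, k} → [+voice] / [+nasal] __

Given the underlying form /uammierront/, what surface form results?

Rule 1 (degemination): /mm/ is a geminate; the first /m/ deletes. /rr/ is a geminate; the first /r/ deletes. /uammierront/ → uamieront.
Rule 2 (post-nasal voicing): /t/ is a voiceless stop immediately after the nasal /n/, so it voices to [d]. /uamieront/ → uamierond.

uamierond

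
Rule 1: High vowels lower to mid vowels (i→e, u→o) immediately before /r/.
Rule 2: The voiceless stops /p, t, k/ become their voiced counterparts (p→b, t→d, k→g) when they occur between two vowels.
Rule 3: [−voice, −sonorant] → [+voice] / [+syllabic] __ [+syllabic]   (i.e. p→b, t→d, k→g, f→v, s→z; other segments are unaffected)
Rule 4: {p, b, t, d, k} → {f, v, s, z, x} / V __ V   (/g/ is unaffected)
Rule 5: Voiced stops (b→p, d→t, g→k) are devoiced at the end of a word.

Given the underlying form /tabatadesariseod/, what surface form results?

tavazazezarizeot

Rule 1 (pre-rhotic lowering): no segment meets the environment; /tabatadesariseod/ is unchanged.
Rule 2 (intervocalic voicing): /t/ is a voiceless stop between vowels /a/ and /a/, so it voices to [d]. /tabatadesariseod/ → tabadadesariseod.
Rule 3 (intervocalic voicing): /s/ is a voiceless obstruent between vowels /e/ and /a/, so it voices to [z]. /s/ is a voiceless obstruent between vowels /i/ and /e/, so it voices to [z]. /tabadadesariseod/ → tabadadezarizeod.
Rule 4 (intervocalic spirantization): /b/ is a stop between vowels /a/ and /a/, so it spirantizes to the fricative [v]. /d/ is a stop between vowels /a/ and /a/, so it spirantizes to the fricative [z]. /d/ is a stop between vowels /a/ and /e/, so it spirantizes to the fricative [z]. /tabadadezarizeod/ → tavazazezarizeod.
Rule 5 (final devoicing): /d/ is a voiced stop in word-final position, so it devoices to [t]. /tavazazezarizeod/ → tavazazezarizeot.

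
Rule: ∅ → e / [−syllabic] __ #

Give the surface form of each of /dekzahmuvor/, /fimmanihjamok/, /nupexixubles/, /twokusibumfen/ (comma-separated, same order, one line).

dekzahmuvore, fimmanihjamoke, nupexixublese, twokusibumfene

/dekzahmuvor/: the form ends in the consonant /r/, so [e] is inserted word-finally. → [dekzahmuvore].
/fimmanihjamok/: the form ends in the consonant /k/, so [e] is inserted word-finally. → [fimmanihjamoke].
/nupexixubles/: the form ends in the consonant /s/, so [e] is inserted word-finally. → [nupexixublese].
/twokusibumfen/: the form ends in the consonant /n/, so [e] is inserted word-finally. → [twokusibumfene].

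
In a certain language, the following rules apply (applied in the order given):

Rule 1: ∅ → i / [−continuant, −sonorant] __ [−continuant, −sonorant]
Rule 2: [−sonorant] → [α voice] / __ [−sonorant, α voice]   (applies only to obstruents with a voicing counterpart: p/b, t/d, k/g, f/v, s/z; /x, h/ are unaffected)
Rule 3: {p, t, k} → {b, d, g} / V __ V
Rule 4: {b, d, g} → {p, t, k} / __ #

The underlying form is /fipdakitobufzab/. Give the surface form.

fibidagidobuvzap

Rule 1 (stop-cluster i-epenthesis): /p/ and /d/ form a stop–stop cluster, so [i] is inserted between them. /fipdakitobufzab/ → fipidakitobufzab.
Rule 2 (regressive voicing assimilation): /f/ precedes the voiced obstruent /z/, so it voices to [v] by assimilation. /fipidakitobufzab/ → fipidakitobuvzab.
Rule 3 (intervocalic voicing): /p/ is a voiceless stop between vowels /i/ and /i/, so it voices to [b]. /k/ is a voiceless stop between vowels /a/ and /i/, so it voices to [g]. /t/ is a voiceless stop between vowels /i/ and /o/, so it voices to [d]. /fipidakitobuvzab/ → fibidagidobuvzab.
Rule 4 (final devoicing): /b/ is a voiced stop in word-final position, so it devoices to [p]. /fibidagidobuvzab/ → fibidagidobuvzap.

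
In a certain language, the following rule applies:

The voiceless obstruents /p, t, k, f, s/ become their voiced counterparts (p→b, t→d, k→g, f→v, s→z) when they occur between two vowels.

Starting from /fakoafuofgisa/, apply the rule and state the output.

fagoavuofgiza

Scanning /fakoafuofgisa/: /f/ at position 1 is not in the conditioning environment; /k/ is a voiceless obstruent between vowels /a/ and /o/, so it voices to [g]; /f/ is a voiceless obstruent between vowels /a/ and /u/, so it voices to [v]; /f/ at position 9 is not in the conditioning environment; /s/ is a voiceless obstruent between vowels /i/ and /a/, so it voices to [z].
Result: [fagoavuofgiza].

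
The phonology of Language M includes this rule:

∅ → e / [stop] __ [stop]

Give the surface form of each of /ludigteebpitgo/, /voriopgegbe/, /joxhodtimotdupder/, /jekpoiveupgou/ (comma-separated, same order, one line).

/ludigteebpitgo/: /g/ and /t/ form a stop–stop cluster, so [e] is inserted between them. /b/ and /p/ form a stop–stop cluster, so [e] is inserted between them. /t/ and /g/ form a stop–stop cluster, so [e] is inserted between them. → [ludigeteebepitego].
/voriopgegbe/: /p/ and /g/ form a stop–stop cluster, so [e] is inserted between them. /g/ and /b/ form a stop–stop cluster, so [e] is inserted between them. → [voriopegegebe].
/joxhodtimotdupder/: /d/ and /t/ form a stop–stop cluster, so [e] is inserted between them. /t/ and /d/ form a stop–stop cluster, so [e] is inserted between them. /p/ and /d/ form a stop–stop cluster, so [e] is inserted between them. → [joxhodetimotedupeder].
/jekpoiveupgou/: /k/ and /p/ form a stop–stop cluster, so [e] is inserted between them. /p/ and /g/ form a stop–stop cluster, so [e] is inserted between them. → [jekepoiveupegou].

ludigeteebepitego, voriopegegebe, joxhodetimotedupeder, jekepoiveupegou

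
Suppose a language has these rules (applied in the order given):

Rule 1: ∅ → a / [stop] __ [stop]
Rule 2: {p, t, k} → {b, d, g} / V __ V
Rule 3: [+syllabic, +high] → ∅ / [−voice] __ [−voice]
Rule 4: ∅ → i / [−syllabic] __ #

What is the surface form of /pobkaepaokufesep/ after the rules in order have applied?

pobagaebaogufesepi

Rule 1 (stop-cluster a-epenthesis): /b/ and /k/ form a stop–stop cluster, so [a] is inserted between them. /pobkaepaokufesep/ → pobakaepaokufesep.
Rule 2 (intervocalic voicing): /k/ is a voiceless stop between vowels /a/ and /a/, so it voices to [g]. /p/ is a voiceless stop between vowels /e/ and /a/, so it voices to [b]. /k/ is a voiceless stop between vowels /o/ and /u/, so it voices to [g]. /pobakaepaokufesep/ → pobagaebaogufesep.
Rule 3 (high vowel syncope): no segment meets the environment; /pobagaebaogufesep/ is unchanged.
Rule 4 (final i-epenthesis): the form ends in the consonant /p/, so [i] is inserted word-finally. /pobagaebaogufesep/ → pobagaebaogufesepi.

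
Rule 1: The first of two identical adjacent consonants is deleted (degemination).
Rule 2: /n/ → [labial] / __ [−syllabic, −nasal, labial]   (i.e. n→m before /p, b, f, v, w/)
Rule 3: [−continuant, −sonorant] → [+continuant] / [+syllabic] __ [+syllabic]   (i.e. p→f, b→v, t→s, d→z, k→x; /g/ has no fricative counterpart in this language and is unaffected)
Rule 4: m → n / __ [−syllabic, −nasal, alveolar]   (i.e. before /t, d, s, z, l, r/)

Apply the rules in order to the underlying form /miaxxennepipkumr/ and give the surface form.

Rule 1 (degemination): /xx/ is a geminate; the first /x/ deletes. /nn/ is a geminate; the first /n/ deletes. /miaxxennepipkumr/ → miaxenepipkumr.
Rule 2 (nasal place assimilation): no segment meets the environment; /miaxenepipkumr/ is unchanged.
Rule 3 (intervocalic spirantization): /p/ is a stop between vowels /e/ and /i/, so it spirantizes to the fricative [f]. /miaxenepipkumr/ → miaxenefipkumr.
Rule 4 (nasal place assimilation): /m/ precedes the alveolar consonant /r/, so it assimilates in place to [n]. /miaxenefipkumr/ → miaxenefipkunr.

miaxenefipkunr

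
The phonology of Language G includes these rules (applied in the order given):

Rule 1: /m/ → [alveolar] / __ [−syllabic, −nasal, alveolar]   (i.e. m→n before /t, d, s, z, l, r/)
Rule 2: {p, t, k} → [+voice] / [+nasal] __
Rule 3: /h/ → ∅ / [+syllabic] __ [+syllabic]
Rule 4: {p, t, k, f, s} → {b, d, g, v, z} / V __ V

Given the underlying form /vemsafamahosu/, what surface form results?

vensavamaozu

Rule 1 (nasal place assimilation): /m/ precedes the alveolar consonant /s/, so it assimilates in place to [n]. /vemsafamahosu/ → vensafamahosu.
Rule 2 (post-nasal voicing): no segment meets the environment; /vensafamahosu/ is unchanged.
Rule 3 (intervocalic h-deletion): /h/ occurs between vowels /a/ and /o/, so it deletes. /vensafamahosu/ → vensafamaosu.
Rule 4 (intervocalic voicing): /f/ is a voiceless obstruent between vowels /a/ and /a/, so it voices to [v]. /s/ is a voiceless obstruent between vowels /o/ and /u/, so it voices to [z]. /vensafamaosu/ → vensavamaozu.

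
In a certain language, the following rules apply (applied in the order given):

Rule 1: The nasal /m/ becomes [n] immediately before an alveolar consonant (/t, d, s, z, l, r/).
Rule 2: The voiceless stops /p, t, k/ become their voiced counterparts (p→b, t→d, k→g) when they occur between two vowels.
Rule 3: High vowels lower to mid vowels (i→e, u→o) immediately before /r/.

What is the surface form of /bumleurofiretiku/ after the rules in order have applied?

bunleoroferedigu

Rule 1 (nasal place assimilation): /m/ precedes the alveolar consonant /l/, so it assimilates in place to [n]. /bumleurofiretiku/ → bunleurofiretiku.
Rule 2 (intervocalic voicing): /t/ is a voiceless stop between vowels /e/ and /i/, so it voices to [d]. /k/ is a voiceless stop between vowels /i/ and /u/, so it voices to [g]. /bunleurofiretiku/ → bunleurofiredigu.
Rule 3 (pre-rhotic lowering): /u/ is a high vowel immediately before /r/, so it lowers to [o]. /i/ is a high vowel immediately before /r/, so it lowers to [e]. /bunleurofiredigu/ → bunleoroferedigu.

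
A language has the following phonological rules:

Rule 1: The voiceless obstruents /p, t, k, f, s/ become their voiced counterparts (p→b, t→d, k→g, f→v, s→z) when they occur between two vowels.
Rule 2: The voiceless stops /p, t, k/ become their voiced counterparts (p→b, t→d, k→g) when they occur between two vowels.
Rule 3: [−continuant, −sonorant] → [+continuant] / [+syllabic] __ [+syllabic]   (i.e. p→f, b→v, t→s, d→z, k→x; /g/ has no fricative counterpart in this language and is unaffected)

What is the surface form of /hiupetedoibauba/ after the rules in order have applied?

Rule 1 (intervocalic voicing): /p/ is a voiceless obstruent between vowels /u/ and /e/, so it voices to [b]. /t/ is a voiceless obstruent between vowels /e/ and /e/, so it voices to [d]. /hiupetedoibauba/ → hiubededoibauba.
Rule 2 (intervocalic voicing): no segment meets the environment; /hiubededoibauba/ is unchanged.
Rule 3 (intervocalic spirantization): /b/ is a stop between vowels /u/ and /e/, so it spirantizes to the fricative [v]. /d/ is a stop between vowels /e/ and /e/, so it spirantizes to the fricative [z]. /d/ is a stop between vowels /e/ and /o/, so it spirantizes to the fricative [z]. /b/ is a stop between vowels /i/ and /a/, so it spirantizes to the fricative [v]. /b/ is a stop between vowels /u/ and /a/, so it spirantizes to the fricative [v]. /hiubededoibauba/ → hiuvezezoivauva.

hiuvezezoivauva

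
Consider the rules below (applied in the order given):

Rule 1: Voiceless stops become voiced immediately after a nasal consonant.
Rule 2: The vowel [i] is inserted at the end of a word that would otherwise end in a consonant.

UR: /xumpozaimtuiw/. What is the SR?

Rule 1 (post-nasal voicing): /p/ is a voiceless stop immediately after the nasal /m/, so it voices to [b]. /t/ is a voiceless stop immediately after the nasal /m/, so it voices to [d]. /xumpozaimtuiw/ → xumbozaimduiw.
Rule 2 (final i-epenthesis): the form ends in the consonant /w/, so [i] is inserted word-finally. /xumbozaimduiw/ → xumbozaimduiwi.

xumbozaimduiwi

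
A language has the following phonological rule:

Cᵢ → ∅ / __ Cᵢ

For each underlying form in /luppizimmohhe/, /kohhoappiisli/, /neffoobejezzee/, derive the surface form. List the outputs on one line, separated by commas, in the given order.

/luppizimmohhe/: /pp/ is a geminate; the first /p/ deletes. /mm/ is a geminate; the first /m/ deletes. /hh/ is a geminate; the first /h/ deletes. → [lupizimohe].
/kohhoappiisli/: /hh/ is a geminate; the first /h/ deletes. /pp/ is a geminate; the first /p/ deletes. → [kohoapiisli].
/neffoobejezzee/: /ff/ is a geminate; the first /f/ deletes. /zz/ is a geminate; the first /z/ deletes. → [nefoobejezee].

lupizimohe, kohoapiisli, nefoobejezee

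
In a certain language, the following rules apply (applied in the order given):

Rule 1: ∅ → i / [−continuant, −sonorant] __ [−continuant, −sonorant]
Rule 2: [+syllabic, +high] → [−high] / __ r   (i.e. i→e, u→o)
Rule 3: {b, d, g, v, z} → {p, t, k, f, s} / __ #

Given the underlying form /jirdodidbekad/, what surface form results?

Rule 1 (stop-cluster i-epenthesis): /d/ and /b/ form a stop–stop cluster, so [i] is inserted between them. /jirdodidbekad/ → jirdodidibekad.
Rule 2 (pre-rhotic lowering): /i/ is a high vowel immediately before /r/, so it lowers to [e]. /jirdodidibekad/ → jerdodidibekad.
Rule 3 (final devoicing): /d/ is a voiced obstruent in word-final position, so it devoices to [t]. /jerdodidibekad/ → jerdodidibekat.

jerdodidibekat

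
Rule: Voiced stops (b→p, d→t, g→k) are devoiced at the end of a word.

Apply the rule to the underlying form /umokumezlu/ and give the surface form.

No segment of /umokumezlu/ meets the structural description of the rule, so the form surfaces unchanged.

umokumezlu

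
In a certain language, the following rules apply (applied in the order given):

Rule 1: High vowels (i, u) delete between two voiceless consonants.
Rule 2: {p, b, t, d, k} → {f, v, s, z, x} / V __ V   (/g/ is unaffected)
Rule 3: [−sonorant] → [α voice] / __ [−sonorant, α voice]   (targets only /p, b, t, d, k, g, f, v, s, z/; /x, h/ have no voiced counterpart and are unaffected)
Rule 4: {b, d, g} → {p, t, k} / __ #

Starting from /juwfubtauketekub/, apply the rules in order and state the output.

juwfuptauxesexup

Rule 1 (high vowel syncope): no segment meets the environment; /juwfubtauketekub/ is unchanged.
Rule 2 (intervocalic spirantization): /k/ is a stop between vowels /u/ and /e/, so it spirantizes to the fricative [x]. /t/ is a stop between vowels /e/ and /e/, so it spirantizes to the fricative [s]. /k/ is a stop between vowels /e/ and /u/, so it spirantizes to the fricative [x]. /juwfubtauketekub/ → juwfubtauxesexub.
Rule 3 (regressive voicing assimilation): /b/ precedes the voiceless obstruent /t/, so it devoices to [p] by assimilation. /juwfubtauxesexub/ → juwfuptauxesexub.
Rule 4 (final devoicing): /b/ is a voiced stop in word-final position, so it devoices to [p]. /juwfuptauxesexub/ → juwfuptauxesexup.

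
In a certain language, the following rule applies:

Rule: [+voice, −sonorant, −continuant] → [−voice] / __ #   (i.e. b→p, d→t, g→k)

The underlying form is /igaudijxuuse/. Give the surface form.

igaudijxuuse

No segment of /igaudijxuuse/ meets the structural description of the rule, so the form surfaces unchanged.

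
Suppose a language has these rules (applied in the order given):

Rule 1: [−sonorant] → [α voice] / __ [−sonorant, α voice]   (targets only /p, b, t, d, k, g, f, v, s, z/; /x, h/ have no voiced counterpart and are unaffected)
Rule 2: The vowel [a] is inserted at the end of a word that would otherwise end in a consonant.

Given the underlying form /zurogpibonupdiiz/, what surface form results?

zurokpibonubdiiza

Rule 1 (regressive voicing assimilation): /g/ precedes the voiceless obstruent /p/, so it devoices to [k] by assimilation. /p/ precedes the voiced obstruent /d/, so it voices to [b] by assimilation. /zurogpibonupdiiz/ → zurokpibonubdiiz.
Rule 2 (final a-epenthesis): the form ends in the consonant /z/, so [a] is inserted word-finally. /zurokpibonubdiiz/ → zurokpibonubdiiza.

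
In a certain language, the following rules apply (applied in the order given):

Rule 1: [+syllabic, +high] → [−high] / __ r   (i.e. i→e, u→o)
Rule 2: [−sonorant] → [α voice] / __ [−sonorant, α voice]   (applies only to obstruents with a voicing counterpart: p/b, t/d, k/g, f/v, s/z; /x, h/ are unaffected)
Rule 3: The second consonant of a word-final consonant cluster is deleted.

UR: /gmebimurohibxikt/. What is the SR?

gmebimorohipxik

Rule 1 (pre-rhotic lowering): /u/ is a high vowel immediately before /r/, so it lowers to [o]. /gmebimurohibxikt/ → gmebimorohibxikt.
Rule 2 (regressive voicing assimilation): /b/ precedes the voiceless obstruent /x/, so it devoices to [p] by assimilation. /gmebimorohibxikt/ → gmebimorohipxikt.
Rule 3 (final cluster simplification): /t/ is the second consonant of a word-final cluster /kt/, so it deletes. /gmebimorohipxikt/ → gmebimorohipxik.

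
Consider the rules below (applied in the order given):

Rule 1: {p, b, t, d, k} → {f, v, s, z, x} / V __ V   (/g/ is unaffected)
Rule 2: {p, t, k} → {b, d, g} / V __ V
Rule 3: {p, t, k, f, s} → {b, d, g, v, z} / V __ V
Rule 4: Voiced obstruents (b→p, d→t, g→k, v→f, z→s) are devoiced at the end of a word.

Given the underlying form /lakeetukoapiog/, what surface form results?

Rule 1 (intervocalic spirantization): /k/ is a stop between vowels /a/ and /e/, so it spirantizes to the fricative [x]. /t/ is a stop between vowels /e/ and /u/, so it spirantizes to the fricative [s]. /k/ is a stop between vowels /u/ and /o/, so it spirantizes to the fricative [x]. /p/ is a stop between vowels /a/ and /i/, so it spirantizes to the fricative [f]. /lakeetukoapiog/ → laxeesuxoafiog.
Rule 2 (intervocalic voicing): no segment meets the environment; /laxeesuxoafiog/ is unchanged.
Rule 3 (intervocalic voicing): /s/ is a voiceless obstruent between vowels /e/ and /u/, so it voices to [z]. /f/ is a voiceless obstruent between vowels /a/ and /i/, so it voices to [v]. /laxeesuxoafiog/ → laxeezuxoaviog.
Rule 4 (final devoicing): /g/ is a voiced obstruent in word-final position, so it devoices to [k]. /laxeezuxoaviog/ → laxeezuxoaviok.

laxeezuxoaviok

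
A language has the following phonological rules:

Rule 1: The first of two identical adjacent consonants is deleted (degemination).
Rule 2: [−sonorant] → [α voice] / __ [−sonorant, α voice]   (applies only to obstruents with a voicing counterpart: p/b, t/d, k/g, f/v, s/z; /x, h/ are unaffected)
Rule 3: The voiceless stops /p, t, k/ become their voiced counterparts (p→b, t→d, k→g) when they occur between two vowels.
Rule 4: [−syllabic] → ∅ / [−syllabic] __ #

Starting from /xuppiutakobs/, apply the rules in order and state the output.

Rule 1 (degemination): /pp/ is a geminate; the first /p/ deletes. /xuppiutakobs/ → xupiutakobs.
Rule 2 (regressive voicing assimilation): /b/ precedes the voiceless obstruent /s/, so it devoices to [p] by assimilation. /xupiutakobs/ → xupiutakops.
Rule 3 (intervocalic voicing): /p/ is a voiceless stop between vowels /u/ and /i/, so it voices to [b]. /t/ is a voiceless stop between vowels /u/ and /a/, so it voices to [d]. /k/ is a voiceless stop between vowels /a/ and /o/, so it voices to [g]. /xupiutakops/ → xubiudagops.
Rule 4 (final cluster simplification): /s/ is the second consonant of a word-final cluster /ps/, so it deletes. /xubiudagops/ → xubiudagop.

xubiudagop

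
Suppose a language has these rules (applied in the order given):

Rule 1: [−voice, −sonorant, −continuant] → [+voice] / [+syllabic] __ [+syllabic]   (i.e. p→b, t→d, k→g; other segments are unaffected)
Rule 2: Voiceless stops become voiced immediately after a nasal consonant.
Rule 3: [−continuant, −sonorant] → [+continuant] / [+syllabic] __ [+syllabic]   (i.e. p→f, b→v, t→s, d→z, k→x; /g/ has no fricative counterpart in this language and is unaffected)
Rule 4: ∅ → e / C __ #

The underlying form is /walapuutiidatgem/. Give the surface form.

Rule 1 (intervocalic voicing): /p/ is a voiceless stop between vowels /a/ and /u/, so it voices to [b]. /t/ is a voiceless stop between vowels /u/ and /i/, so it voices to [d]. /walapuutiidatgem/ → walabuudiidatgem.
Rule 2 (post-nasal voicing): no segment meets the environment; /walabuudiidatgem/ is unchanged.
Rule 3 (intervocalic spirantization): /b/ is a stop between vowels /a/ and /u/, so it spirantizes to the fricative [v]. /d/ is a stop between vowels /u/ and /i/, so it spirantizes to the fricative [z]. /d/ is a stop between vowels /i/ and /a/, so it spirantizes to the fricative [z]. /walabuudiidatgem/ → walavuuziizatgem.
Rule 4 (final e-epenthesis): the form ends in the consonant /m/, so [e] is inserted word-finally. /walavuuziizatgem/ → walavuuziizatgeme.

walavuuziizatgeme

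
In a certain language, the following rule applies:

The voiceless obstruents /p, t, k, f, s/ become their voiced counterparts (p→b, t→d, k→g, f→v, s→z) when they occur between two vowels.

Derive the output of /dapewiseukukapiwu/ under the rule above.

dabewizeugugabiwu

/p/ is a voiceless obstruent between vowels /a/ and /e/, so it voices to [b].
/s/ is a voiceless obstruent between vowels /i/ and /e/, so it voices to [z].
/k/ is a voiceless obstruent between vowels /u/ and /u/, so it voices to [g].
/k/ is a voiceless obstruent between vowels /u/ and /a/, so it voices to [g].
/p/ is a voiceless obstruent between vowels /a/ and /i/, so it voices to [b].
Surface form: [dabewizeugugabiwu].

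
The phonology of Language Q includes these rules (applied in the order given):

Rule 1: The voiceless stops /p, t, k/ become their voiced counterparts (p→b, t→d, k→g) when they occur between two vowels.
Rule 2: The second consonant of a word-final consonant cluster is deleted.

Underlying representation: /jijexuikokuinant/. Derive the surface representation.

Rule 1 (intervocalic voicing): /k/ is a voiceless stop between vowels /i/ and /o/, so it voices to [g]. /k/ is a voiceless stop between vowels /o/ and /u/, so it voices to [g]. /jijexuikokuinant/ → jijexuigoguinant.
Rule 2 (final cluster simplification): /t/ is the second consonant of a word-final cluster /nt/, so it deletes. /jijexuigoguinant/ → jijexuigoguinan.

jijexuigoguinan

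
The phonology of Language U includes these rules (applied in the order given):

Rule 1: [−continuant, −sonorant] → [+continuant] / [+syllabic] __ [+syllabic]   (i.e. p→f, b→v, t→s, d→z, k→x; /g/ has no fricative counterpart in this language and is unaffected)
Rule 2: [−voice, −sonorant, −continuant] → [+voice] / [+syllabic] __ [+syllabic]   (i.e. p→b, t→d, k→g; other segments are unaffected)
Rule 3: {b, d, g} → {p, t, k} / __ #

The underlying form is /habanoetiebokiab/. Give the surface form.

Rule 1 (intervocalic spirantization): /b/ is a stop between vowels /a/ and /a/, so it spirantizes to the fricative [v]. /t/ is a stop between vowels /e/ and /i/, so it spirantizes to the fricative [s]. /b/ is a stop between vowels /e/ and /o/, so it spirantizes to the fricative [v]. /k/ is a stop between vowels /o/ and /i/, so it spirantizes to the fricative [x]. /habanoetiebokiab/ → havanoesievoxiab.
Rule 2 (intervocalic voicing): no segment meets the environment; /havanoesievoxiab/ is unchanged.
Rule 3 (final devoicing): /b/ is a voiced stop in word-final position, so it devoices to [p]. /havanoesievoxiab/ → havanoesievoxiap.

havanoesievoxiap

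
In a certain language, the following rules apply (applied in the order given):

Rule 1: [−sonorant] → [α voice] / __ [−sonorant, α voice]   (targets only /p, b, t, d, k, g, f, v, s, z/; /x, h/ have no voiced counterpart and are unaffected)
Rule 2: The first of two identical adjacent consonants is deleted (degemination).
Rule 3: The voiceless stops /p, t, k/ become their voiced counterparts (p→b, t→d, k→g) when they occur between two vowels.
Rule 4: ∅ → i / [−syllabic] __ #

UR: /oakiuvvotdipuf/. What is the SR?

oagiuvodibufi

Rule 1 (regressive voicing assimilation): /t/ precedes the voiced obstruent /d/, so it voices to [d] by assimilation. /oakiuvvotdipuf/ → oakiuvvoddipuf.
Rule 2 (degemination): /vv/ is a geminate; the first /v/ deletes. /dd/ is a geminate; the first /d/ deletes. /oakiuvvoddipuf/ → oakiuvodipuf.
Rule 3 (intervocalic voicing): /k/ is a voiceless stop between vowels /a/ and /i/, so it voices to [g]. /p/ is a voiceless stop between vowels /i/ and /u/, so it voices to [b]. /oakiuvodipuf/ → oagiuvodibuf.
Rule 4 (final i-epenthesis): the form ends in the consonant /f/, so [i] is inserted word-finally. /oagiuvodibuf/ → oagiuvodibufi.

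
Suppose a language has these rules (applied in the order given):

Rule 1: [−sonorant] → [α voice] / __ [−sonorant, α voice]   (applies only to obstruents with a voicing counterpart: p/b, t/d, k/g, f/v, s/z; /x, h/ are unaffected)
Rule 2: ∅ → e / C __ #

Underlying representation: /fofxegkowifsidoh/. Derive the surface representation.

fofxekkowifsidohe

Rule 1 (regressive voicing assimilation): /g/ precedes the voiceless obstruent /k/, so it devoices to [k] by assimilation. /fofxegkowifsidoh/ → fofxekkowifsidoh.
Rule 2 (final e-epenthesis): the form ends in the consonant /h/, so [e] is inserted word-finally. /fofxekkowifsidoh/ → fofxekkowifsidohe.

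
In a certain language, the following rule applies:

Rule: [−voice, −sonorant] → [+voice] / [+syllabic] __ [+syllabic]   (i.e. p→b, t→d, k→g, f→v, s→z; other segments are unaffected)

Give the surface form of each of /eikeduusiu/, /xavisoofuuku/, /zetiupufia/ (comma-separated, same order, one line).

/eikeduusiu/: /k/ is a voiceless obstruent between vowels /i/ and /e/, so it voices to [g]. /s/ is a voiceless obstruent between vowels /u/ and /i/, so it voices to [z]. → [eigeduuziu].
/xavisoofuuku/: /s/ is a voiceless obstruent between vowels /i/ and /o/, so it voices to [z]. /f/ is a voiceless obstruent between vowels /o/ and /u/, so it voices to [v]. /k/ is a voiceless obstruent between vowels /u/ and /u/, so it voices to [g]. → [xavizoovuugu].
/zetiupufia/: /t/ is a voiceless obstruent between vowels /e/ and /i/, so it voices to [d]. /p/ is a voiceless obstruent between vowels /u/ and /u/, so it voices to [b]. /f/ is a voiceless obstruent between vowels /u/ and /i/, so it voices to [v]. → [zediubuvia].

eigeduuziu, xavizoovuugu, zediubuvia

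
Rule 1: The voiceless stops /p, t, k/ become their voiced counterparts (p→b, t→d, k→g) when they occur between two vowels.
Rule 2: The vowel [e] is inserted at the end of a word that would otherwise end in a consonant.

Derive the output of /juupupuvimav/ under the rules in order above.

juububuvimave

Rule 1 (intervocalic voicing): /p/ is a voiceless stop between vowels /u/ and /u/, so it voices to [b]. /p/ is a voiceless stop between vowels /u/ and /u/, so it voices to [b]. /juupupuvimav/ → juububuvimav.
Rule 2 (final e-epenthesis): the form ends in the consonant /v/, so [e] is inserted word-finally. /juububuvimav/ → juububuvimave.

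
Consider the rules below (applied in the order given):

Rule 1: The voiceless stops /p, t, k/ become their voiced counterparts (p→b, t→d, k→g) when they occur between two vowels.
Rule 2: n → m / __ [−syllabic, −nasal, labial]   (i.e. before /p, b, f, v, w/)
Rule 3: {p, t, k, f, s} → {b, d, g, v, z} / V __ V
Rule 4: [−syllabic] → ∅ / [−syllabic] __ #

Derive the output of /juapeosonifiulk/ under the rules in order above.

juabeozoniviul

Rule 1 (intervocalic voicing): /p/ is a voiceless stop between vowels /a/ and /e/, so it voices to [b]. /juapeosonifiulk/ → juabeosonifiulk.
Rule 2 (nasal place assimilation): no segment meets the environment; /juabeosonifiulk/ is unchanged.
Rule 3 (intervocalic voicing): /s/ is a voiceless obstruent between vowels /o/ and /o/, so it voices to [z]. /f/ is a voiceless obstruent between vowels /i/ and /i/, so it voices to [v]. /juabeosonifiulk/ → juabeozoniviulk.
Rule 4 (final cluster simplification): /k/ is the second consonant of a word-final cluster /lk/, so it deletes. /juabeozoniviulk/ → juabeozoniviul.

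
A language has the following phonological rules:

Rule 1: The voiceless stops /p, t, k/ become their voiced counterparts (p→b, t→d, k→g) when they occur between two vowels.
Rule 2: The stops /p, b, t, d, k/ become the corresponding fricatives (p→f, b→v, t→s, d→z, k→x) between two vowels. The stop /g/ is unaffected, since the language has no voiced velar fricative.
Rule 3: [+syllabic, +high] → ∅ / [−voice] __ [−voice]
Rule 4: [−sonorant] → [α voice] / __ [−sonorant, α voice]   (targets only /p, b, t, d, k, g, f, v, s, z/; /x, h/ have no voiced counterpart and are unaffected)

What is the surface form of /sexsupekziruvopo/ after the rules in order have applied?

sexsuvegziruvovo

Rule 1 (intervocalic voicing): /p/ is a voiceless stop between vowels /u/ and /e/, so it voices to [b]. /p/ is a voiceless stop between vowels /o/ and /o/, so it voices to [b]. /sexsupekziruvopo/ → sexsubekziruvobo.
Rule 2 (intervocalic spirantization): /b/ is a stop between vowels /u/ and /e/, so it spirantizes to the fricative [v]. /b/ is a stop between vowels /o/ and /o/, so it spirantizes to the fricative [v]. /sexsubekziruvobo/ → sexsuvekziruvovo.
Rule 3 (high vowel syncope): no segment meets the environment; /sexsuvekziruvovo/ is unchanged.
Rule 4 (regressive voicing assimilation): /k/ precedes the voiced obstruent /z/, so it voices to [g] by assimilation. /sexsuvekziruvovo/ → sexsuvegziruvovo.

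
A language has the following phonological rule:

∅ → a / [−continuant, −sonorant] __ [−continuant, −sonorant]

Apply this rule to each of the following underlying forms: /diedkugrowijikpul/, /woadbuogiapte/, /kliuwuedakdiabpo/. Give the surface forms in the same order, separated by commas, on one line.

diedakugrowijikapul, woadabuogiapate, kliuwuedakadiabapo

/diedkugrowijikpul/: /d/ and /k/ form a stop–stop cluster, so [a] is inserted between them. /k/ and /p/ form a stop–stop cluster, so [a] is inserted between them. → [diedakugrowijikapul].
/woadbuogiapte/: /d/ and /b/ form a stop–stop cluster, so [a] is inserted between them. /p/ and /t/ form a stop–stop cluster, so [a] is inserted between them. → [woadabuogiapate].
/kliuwuedakdiabpo/: /k/ and /d/ form a stop–stop cluster, so [a] is inserted between them. /b/ and /p/ form a stop–stop cluster, so [a] is inserted between them. → [kliuwuedakadiabapo].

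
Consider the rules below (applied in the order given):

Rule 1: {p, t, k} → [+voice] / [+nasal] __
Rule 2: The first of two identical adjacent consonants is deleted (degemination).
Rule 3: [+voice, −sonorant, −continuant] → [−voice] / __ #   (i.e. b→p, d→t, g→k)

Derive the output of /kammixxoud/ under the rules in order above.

kamixout

Rule 1 (post-nasal voicing): no segment meets the environment; /kammixxoud/ is unchanged.
Rule 2 (degemination): /mm/ is a geminate; the first /m/ deletes. /xx/ is a geminate; the first /x/ deletes. /kammixxoud/ → kamixoud.
Rule 3 (final devoicing): /d/ is a voiced stop in word-final position, so it devoices to [t]. /kamixoud/ → kamixout.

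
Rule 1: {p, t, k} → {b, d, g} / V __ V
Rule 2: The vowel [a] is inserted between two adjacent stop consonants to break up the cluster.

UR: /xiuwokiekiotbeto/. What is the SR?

xiuwogiegiotabedo

Rule 1 (intervocalic voicing): /k/ is a voiceless stop between vowels /o/ and /i/, so it voices to [g]. /k/ is a voiceless stop between vowels /e/ and /i/, so it voices to [g]. /t/ is a voiceless stop between vowels /e/ and /o/, so it voices to [d]. /xiuwokiekiotbeto/ → xiuwogiegiotbedo.
Rule 2 (stop-cluster a-epenthesis): /t/ and /b/ form a stop–stop cluster, so [a] is inserted between them. /xiuwogiegiotbedo/ → xiuwogiegiotabedo.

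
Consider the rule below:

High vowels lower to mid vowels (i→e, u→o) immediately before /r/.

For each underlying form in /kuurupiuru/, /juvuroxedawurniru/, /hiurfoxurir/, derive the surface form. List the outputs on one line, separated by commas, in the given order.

kuorupioru, juvoroxedaworneru, hiorfoxorer

/kuurupiuru/: /u/ is a high vowel immediately before /r/, so it lowers to [o]. /u/ is a high vowel immediately before /r/, so it lowers to [o]. → [kuorupioru].
/juvuroxedawurniru/: /u/ is a high vowel immediately before /r/, so it lowers to [o]. /u/ is a high vowel immediately before /r/, so it lowers to [o]. /i/ is a high vowel immediately before /r/, so it lowers to [e]. → [juvoroxedaworneru].
/hiurfoxurir/: /u/ is a high vowel immediately before /r/, so it lowers to [o]. /u/ is a high vowel immediately before /r/, so it lowers to [o]. /i/ is a high vowel immediately before /r/, so it lowers to [e]. → [hiorfoxorer].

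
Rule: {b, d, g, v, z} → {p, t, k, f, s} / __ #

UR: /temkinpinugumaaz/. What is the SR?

Scanning /temkinpinugumaaz/: /g/ at position 11 is not in the conditioning environment; /z/ is a voiced obstruent in word-final position, so it devoices to [s].
Result: [temkinpinugumaas].

temkinpinugumaas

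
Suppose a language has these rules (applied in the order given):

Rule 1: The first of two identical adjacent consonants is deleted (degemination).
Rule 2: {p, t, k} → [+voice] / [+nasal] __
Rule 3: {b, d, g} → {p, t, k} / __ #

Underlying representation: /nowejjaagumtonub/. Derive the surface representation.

Rule 1 (degemination): /jj/ is a geminate; the first /j/ deletes. /nowejjaagumtonub/ → nowejaagumtonub.
Rule 2 (post-nasal voicing): /t/ is a voiceless stop immediately after the nasal /m/, so it voices to [d]. /nowejaagumtonub/ → nowejaagumdonub.
Rule 3 (final devoicing): /b/ is a voiced stop in word-final position, so it devoices to [p]. /nowejaagumdonub/ → nowejaagumdonup.

nowejaagumdonup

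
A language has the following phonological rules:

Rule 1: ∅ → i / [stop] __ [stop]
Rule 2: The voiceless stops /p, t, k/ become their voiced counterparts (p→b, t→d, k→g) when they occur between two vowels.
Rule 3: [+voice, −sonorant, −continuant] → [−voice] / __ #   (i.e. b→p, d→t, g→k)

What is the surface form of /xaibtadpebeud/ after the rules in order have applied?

xaibidadibebeut

Rule 1 (stop-cluster i-epenthesis): /b/ and /t/ form a stop–stop cluster, so [i] is inserted between them. /d/ and /p/ form a stop–stop cluster, so [i] is inserted between them. /xaibtadpebeud/ → xaibitadipebeud.
Rule 2 (intervocalic voicing): /t/ is a voiceless stop between vowels /i/ and /a/, so it voices to [d]. /p/ is a voiceless stop between vowels /i/ and /e/, so it voices to [b]. /xaibitadipebeud/ → xaibidadibebeud.
Rule 3 (final devoicing): /d/ is a voiced stop in word-final position, so it devoices to [t]. /xaibidadibebeud/ → xaibidadibebeut.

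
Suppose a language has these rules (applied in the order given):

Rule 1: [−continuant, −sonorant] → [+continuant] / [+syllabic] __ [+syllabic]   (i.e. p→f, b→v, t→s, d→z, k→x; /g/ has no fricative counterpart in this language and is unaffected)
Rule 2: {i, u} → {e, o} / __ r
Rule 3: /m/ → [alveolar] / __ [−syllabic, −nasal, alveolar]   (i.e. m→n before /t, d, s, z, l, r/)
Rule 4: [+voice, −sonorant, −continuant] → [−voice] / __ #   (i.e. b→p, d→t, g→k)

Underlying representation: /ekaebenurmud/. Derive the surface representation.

exaevenormut

Rule 1 (intervocalic spirantization): /k/ is a stop between vowels /e/ and /a/, so it spirantizes to the fricative [x]. /b/ is a stop between vowels /e/ and /e/, so it spirantizes to the fricative [v]. /ekaebenurmud/ → exaevenurmud.
Rule 2 (pre-rhotic lowering): /u/ is a high vowel immediately before /r/, so it lowers to [o]. /exaevenurmud/ → exaevenormud.
Rule 3 (nasal place assimilation): no segment meets the environment; /exaevenormud/ is unchanged.
Rule 4 (final devoicing): /d/ is a voiced stop in word-final position, so it devoices to [t]. /exaevenormud/ → exaevenormut.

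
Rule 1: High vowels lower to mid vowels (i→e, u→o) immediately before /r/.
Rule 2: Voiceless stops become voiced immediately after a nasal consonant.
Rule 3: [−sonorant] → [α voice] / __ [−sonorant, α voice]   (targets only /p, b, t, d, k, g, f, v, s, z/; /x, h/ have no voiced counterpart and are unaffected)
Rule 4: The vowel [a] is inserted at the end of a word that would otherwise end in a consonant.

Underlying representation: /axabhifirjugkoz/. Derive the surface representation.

Rule 1 (pre-rhotic lowering): /i/ is a high vowel immediately before /r/, so it lowers to [e]. /axabhifirjugkoz/ → axabhiferjugkoz.
Rule 2 (post-nasal voicing): no segment meets the environment; /axabhiferjugkoz/ is unchanged.
Rule 3 (regressive voicing assimilation): /b/ precedes the voiceless obstruent /h/, so it devoices to [p] by assimilation. /g/ precedes the voiceless obstruent /k/, so it devoices to [k] by assimilation. /axabhiferjugkoz/ → axaphiferjukkoz.
Rule 4 (final a-epenthesis): the form ends in the consonant /z/, so [a] is inserted word-finally. /axaphiferjukkoz/ → axaphiferjukkoza.

axaphiferjukkoza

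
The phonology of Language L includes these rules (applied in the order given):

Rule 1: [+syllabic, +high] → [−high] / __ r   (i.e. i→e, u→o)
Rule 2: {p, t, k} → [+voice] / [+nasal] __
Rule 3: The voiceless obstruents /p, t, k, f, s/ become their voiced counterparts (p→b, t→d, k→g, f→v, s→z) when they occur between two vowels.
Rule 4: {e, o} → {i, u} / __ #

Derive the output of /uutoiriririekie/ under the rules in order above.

Rule 1 (pre-rhotic lowering): /i/ is a high vowel immediately before /r/, so it lowers to [e]. /i/ is a high vowel immediately before /r/, so it lowers to [e]. /i/ is a high vowel immediately before /r/, so it lowers to [e]. /uutoiriririekie/ → uutoerereriekie.
Rule 2 (post-nasal voicing): no segment meets the environment; /uutoerereriekie/ is unchanged.
Rule 3 (intervocalic voicing): /t/ is a voiceless obstruent between vowels /u/ and /o/, so it voices to [d]. /k/ is a voiceless obstruent between vowels /e/ and /i/, so it voices to [g]. /uutoerereriekie/ → uudoerereriegie.
Rule 4 (final vowel raising): /e/ is a mid vowel in word-final position, so it raises to [i]. /uudoerereriegie/ → uudoerereriegii.

uudoerereriegii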